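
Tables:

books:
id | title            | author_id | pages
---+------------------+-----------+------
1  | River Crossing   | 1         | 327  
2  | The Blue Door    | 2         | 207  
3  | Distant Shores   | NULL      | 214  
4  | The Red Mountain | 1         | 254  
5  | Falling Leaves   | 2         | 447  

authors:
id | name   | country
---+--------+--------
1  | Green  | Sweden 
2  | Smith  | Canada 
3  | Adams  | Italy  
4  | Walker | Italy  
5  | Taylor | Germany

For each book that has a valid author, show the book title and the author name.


INNER JOIN keeps only books rows whose author_id matches an id in authors. Walk through each book:
  - book 1 (River Crossing): author_id=1 -> matches Green
  - book 2 (The Blue Door): author_id=2 -> matches Smith
  - book 3 (Distant Shores): author_id=NULL, no match -> dropped
  - book 4 (The Red Mountain): author_id=1 -> matches Green
  - book 5 (Falling Leaves): author_id=2 -> matches Smith
So 1 of 5 rows is dropped.

SQL:
SELECT a.title, b.name AS author
FROM books a
INNER JOIN authors b ON a.author_id = b.id

Result:
title            | author
-----------------+-------
River Crossing   | Green 
The Blue Door    | Smith 
The Red Mountain | Green 
Falling Leaves   | Smith 


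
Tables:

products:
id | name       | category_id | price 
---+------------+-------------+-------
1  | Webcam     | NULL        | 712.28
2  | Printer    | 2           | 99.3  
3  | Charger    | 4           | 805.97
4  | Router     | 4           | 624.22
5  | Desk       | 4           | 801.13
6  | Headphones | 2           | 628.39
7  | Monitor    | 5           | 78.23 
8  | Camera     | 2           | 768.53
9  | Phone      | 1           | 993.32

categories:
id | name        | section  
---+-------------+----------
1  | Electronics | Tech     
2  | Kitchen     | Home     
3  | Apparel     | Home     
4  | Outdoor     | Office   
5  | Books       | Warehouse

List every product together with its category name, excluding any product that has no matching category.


INNER JOIN keeps only products rows whose category_id matches an id in categories. Walk through each product:
  - product 1 (Webcam): category_id=NULL, no match -> dropped
  - product 2 (Printer): category_id=2 -> matches Kitchen
  - product 3 (Charger): category_id=4 -> matches Outdoor
  - product 4 (Router): category_id=4 -> matches Outdoor
  - product 5 (Desk): category_id=4 -> matches Outdoor
  - product 6 (Headphones): category_id=2 -> matches Kitchen
  - product 7 (Monitor): category_id=5 -> matches Books
  - product 8 (Camera): category_id=2 -> matches Kitchen
  - product 9 (Phone): category_id=1 -> matches Electronics
So 1 of 9 rows is dropped.

SQL:
SELECT a.name, b.name AS category
FROM products a
INNER JOIN categories b ON a.category_id = b.id

Result:
name       | category   
-----------+------------
Printer    | Kitchen    
Charger    | Outdoor    
Router     | Outdoor    
Desk       | Outdoor    
Headphones | Kitchen    
Monitor    | Books      
Camera     | Kitchen    
Phone      | Electronics


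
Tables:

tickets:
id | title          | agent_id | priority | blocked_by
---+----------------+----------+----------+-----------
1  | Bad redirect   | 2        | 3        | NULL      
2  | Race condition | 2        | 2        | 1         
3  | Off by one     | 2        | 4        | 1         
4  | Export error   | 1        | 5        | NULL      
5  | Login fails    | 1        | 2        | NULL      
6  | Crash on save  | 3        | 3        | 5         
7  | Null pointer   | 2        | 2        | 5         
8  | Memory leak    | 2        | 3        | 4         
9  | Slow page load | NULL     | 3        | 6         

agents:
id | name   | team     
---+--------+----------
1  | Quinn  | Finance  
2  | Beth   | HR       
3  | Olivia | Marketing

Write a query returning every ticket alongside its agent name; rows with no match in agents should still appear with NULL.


LEFT JOIN keeps every row from tickets (the left table); where agent_id has no match in agents, the agent columns become NULL. Walk through each ticket:
  - ticket 1 (Bad redirect): agent_id=2 -> matches Beth
  - ticket 2 (Race condition): agent_id=2 -> matches Beth
  - ticket 3 (Off by one): agent_id=2 -> matches Beth
  - ticket 4 (Export error): agent_id=1 -> matches Quinn
  - ticket 5 (Login fails): agent_id=1 -> matches Quinn
  - ticket 6 (Crash on save): agent_id=3 -> matches Olivia
  - ticket 7 (Null pointer): agent_id=2 -> matches Beth
  - ticket 8 (Memory leak): agent_id=2 -> matches Beth
  - ticket 9 (Slow page load): agent_id=NULL, no match -> kept with NULL
All 9 rows appear; 1 has NULL agent.

SQL:
SELECT a.title, b.name AS agent
FROM tickets a
LEFT JOIN agents b ON a.agent_id = b.id

Result:
title          | agent 
---------------+-------
Bad redirect   | Beth  
Race condition | Beth  
Off by one     | Beth  
Export error   | Quinn 
Login fails    | Quinn 
Crash on save  | Olivia
Null pointer   | Beth  
Memory leak    | Beth  
Slow page load | NULL  


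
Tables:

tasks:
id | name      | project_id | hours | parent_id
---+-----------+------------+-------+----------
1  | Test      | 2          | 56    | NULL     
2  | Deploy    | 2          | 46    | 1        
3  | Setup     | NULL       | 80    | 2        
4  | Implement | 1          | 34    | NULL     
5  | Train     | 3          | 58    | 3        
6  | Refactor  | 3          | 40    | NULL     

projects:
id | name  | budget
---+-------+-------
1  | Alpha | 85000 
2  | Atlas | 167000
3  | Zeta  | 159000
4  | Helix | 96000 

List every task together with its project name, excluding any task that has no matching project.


INNER JOIN keeps only tasks rows whose project_id matches an id in projects. Walk through each task:
  - task 1 (Test): project_id=2 -> matches Atlas
  - task 2 (Deploy): project_id=2 -> matches Atlas
  - task 3 (Setup): project_id=NULL, no match -> dropped
  - task 4 (Implement): project_id=1 -> matches Alpha
  - task 5 (Train): project_id=3 -> matches Zeta
  - task 6 (Refactor): project_id=3 -> matches Zeta
So 1 of 6 rows is dropped.

SQL:
SELECT a.name, b.name AS project
FROM tasks a
INNER JOIN projects b ON a.project_id = b.id

Result:
name      | project
----------+--------
Test      | Atlas  
Deploy    | Atlas  
Implement | Alpha  
Train     | Zeta   
Refactor  | Zeta   


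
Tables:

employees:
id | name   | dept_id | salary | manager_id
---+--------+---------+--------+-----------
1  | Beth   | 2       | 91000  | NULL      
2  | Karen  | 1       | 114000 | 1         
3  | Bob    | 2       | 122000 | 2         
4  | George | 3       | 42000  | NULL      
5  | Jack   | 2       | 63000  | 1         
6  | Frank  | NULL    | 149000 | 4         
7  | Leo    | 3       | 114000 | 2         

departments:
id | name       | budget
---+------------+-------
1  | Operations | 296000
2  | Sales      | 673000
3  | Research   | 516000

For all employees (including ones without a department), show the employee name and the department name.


LEFT JOIN keeps every row from employees (the left table); where dept_id has no match in departments, the department columns become NULL. Walk through each employee:
  - employee 1 (Beth): dept_id=2 -> matches Sales
  - employee 2 (Karen): dept_id=1 -> matches Operations
  - employee 3 (Bob): dept_id=2 -> matches Sales
  - employee 4 (George): dept_id=3 -> matches Research
  - employee 5 (Jack): dept_id=2 -> matches Sales
  - employee 6 (Frank): dept_id=NULL, no match -> kept with NULL
  - employee 7 (Leo): dept_id=3 -> matches Research
All 7 rows appear; 1 has NULL department.

SQL:
SELECT a.name, b.name AS department
FROM employees a
LEFT JOIN departments b ON a.dept_id = b.id

Result:
name   | department
-------+-----------
Beth   | Sales     
Karen  | Operations
Bob    | Sales     
George | Research  
Jack   | Sales     
Frank  | NULL      
Leo    | Research  


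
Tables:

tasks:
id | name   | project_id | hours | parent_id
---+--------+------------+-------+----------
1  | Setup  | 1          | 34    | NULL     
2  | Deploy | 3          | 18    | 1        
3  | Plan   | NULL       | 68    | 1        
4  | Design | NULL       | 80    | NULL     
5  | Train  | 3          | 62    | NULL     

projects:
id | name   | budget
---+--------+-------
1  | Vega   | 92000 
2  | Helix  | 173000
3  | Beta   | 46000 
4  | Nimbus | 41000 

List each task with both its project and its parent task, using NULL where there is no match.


Two LEFT JOINs from the same base table tasks: one to projects via project_id, one to tasks itself via parent_id. Both are LEFT so every task is preserved.
Match against projects:
  - task 1 (Setup): project_id=1 -> matches Vega
  - task 2 (Deploy): project_id=3 -> matches Beta
  - task 3 (Plan): project_id=NULL, no match -> kept with NULL
  - task 4 (Design): project_id=NULL, no match -> kept with NULL
  - task 5 (Train): project_id=3 -> matches Beta
Match against tasks (self):
  - task 1 (Setup): parent_id=NULL -> NULL
  - task 2 (Deploy): parent_id=1 -> Setup
  - task 3 (Plan): parent_id=1 -> Setup
  - task 4 (Design): parent_id=NULL -> NULL
  - task 5 (Train): parent_id=NULL -> NULL

SQL:
SELECT a.name, b.name AS project, c.name AS parent
FROM tasks a
LEFT JOIN projects b ON a.project_id = b.id
LEFT JOIN tasks c ON a.parent_id = c.id

Result:
name   | project | parent
-------+---------+-------
Setup  | Vega    | NULL  
Deploy | Beta    | Setup 
Plan   | NULL    | Setup 
Design | NULL    | NULL  
Train  | Beta    | NULL  


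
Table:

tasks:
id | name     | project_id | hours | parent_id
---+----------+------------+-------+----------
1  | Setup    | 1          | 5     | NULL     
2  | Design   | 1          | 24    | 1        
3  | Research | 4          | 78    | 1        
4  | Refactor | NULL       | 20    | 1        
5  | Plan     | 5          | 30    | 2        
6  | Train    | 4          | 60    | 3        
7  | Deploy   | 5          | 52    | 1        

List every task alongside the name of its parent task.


This is a self-join: tasks is joined to a second copy of itself, matching each row's parent_id to another row's id. Use LEFT JOIN so rows with parent_id=NULL are kept.
  - task 1 (Setup): parent_id=NULL -> NULL
  - task 2 (Design): parent_id=1 -> Setup
  - task 3 (Research): parent_id=1 -> Setup
  - task 4 (Refactor): parent_id=1 -> Setup
  - task 5 (Plan): parent_id=2 -> Design
  - task 6 (Train): parent_id=3 -> Research
  - task 7 (Deploy): parent_id=1 -> Setup

SQL:
SELECT a.name AS item, b.name AS parent
FROM tasks a
LEFT JOIN tasks b ON a.parent_id = b.id

Result:
item     | parent  
---------+---------
Setup    | NULL    
Design   | Setup   
Research | Setup   
Refactor | Setup   
Plan     | Design  
Train    | Research
Deploy   | Setup   


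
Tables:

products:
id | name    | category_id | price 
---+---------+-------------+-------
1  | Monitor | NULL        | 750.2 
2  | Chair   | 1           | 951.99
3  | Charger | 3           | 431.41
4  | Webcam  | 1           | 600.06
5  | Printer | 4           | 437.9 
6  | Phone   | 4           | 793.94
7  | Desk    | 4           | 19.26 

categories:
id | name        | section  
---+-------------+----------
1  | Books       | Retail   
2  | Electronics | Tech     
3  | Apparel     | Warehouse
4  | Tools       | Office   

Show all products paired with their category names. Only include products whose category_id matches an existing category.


INNER JOIN keeps only products rows whose category_id matches an id in categories. Walk through each product:
  - product 1 (Monitor): category_id=NULL, no match -> dropped
  - product 2 (Chair): category_id=1 -> matches Books
  - product 3 (Charger): category_id=3 -> matches Apparel
  - product 4 (Webcam): category_id=1 -> matches Books
  - product 5 (Printer): category_id=4 -> matches Tools
  - product 6 (Phone): category_id=4 -> matches Tools
  - product 7 (Desk): category_id=4 -> matches Tools
So 1 of 7 rows is dropped.

SQL:
SELECT a.name, b.name AS category
FROM products a
INNER JOIN categories b ON a.category_id = b.id

Result:
name    | category
--------+---------
Chair   | Books   
Charger | Apparel 
Webcam  | Books   
Printer | Tools   
Phone   | Tools   
Desk    | Tools   


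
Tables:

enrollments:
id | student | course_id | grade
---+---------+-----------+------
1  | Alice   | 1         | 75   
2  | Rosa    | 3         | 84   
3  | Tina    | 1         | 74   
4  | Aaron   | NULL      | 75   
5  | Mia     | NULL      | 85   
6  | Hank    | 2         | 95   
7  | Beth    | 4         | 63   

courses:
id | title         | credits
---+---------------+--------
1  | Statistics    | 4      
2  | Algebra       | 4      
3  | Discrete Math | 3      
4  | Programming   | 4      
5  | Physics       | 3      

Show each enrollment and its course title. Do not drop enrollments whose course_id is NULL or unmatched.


LEFT JOIN keeps every row from enrollments (the left table); where course_id has no match in courses, the course columns become NULL. Walk through each enrollment:
  - enrollment 1 (Alice): course_id=1 -> matches Statistics
  - enrollment 2 (Rosa): course_id=3 -> matches Discrete Math
  - enrollment 3 (Tina): course_id=1 -> matches Statistics
  - enrollment 4 (Aaron): course_id=NULL, no match -> kept with NULL
  - enrollment 5 (Mia): course_id=NULL, no match -> kept with NULL
  - enrollment 6 (Hank): course_id=2 -> matches Algebra
  - enrollment 7 (Beth): course_id=4 -> matches Programming
All 7 rows appear; 2 have NULL course.

SQL:
SELECT a.student, b.title AS course
FROM enrollments a
LEFT JOIN courses b ON a.course_id = b.id

Result:
student | course       
--------+--------------
Alice   | Statistics   
Rosa    | Discrete Math
Tina    | Statistics   
Aaron   | NULL         
Mia     | NULL         
Hank    | Algebra      
Beth    | Programming  


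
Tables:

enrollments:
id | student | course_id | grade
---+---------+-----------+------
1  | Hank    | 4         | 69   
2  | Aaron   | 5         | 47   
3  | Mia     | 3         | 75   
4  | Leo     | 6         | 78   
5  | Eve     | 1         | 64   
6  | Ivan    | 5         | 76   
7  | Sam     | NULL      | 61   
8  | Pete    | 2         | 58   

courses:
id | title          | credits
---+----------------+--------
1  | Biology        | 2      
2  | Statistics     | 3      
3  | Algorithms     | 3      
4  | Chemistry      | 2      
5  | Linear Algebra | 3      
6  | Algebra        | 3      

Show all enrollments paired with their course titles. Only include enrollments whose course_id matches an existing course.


INNER JOIN keeps only enrollments rows whose course_id matches an id in courses. Walk through each enrollment:
  - enrollment 1 (Hank): course_id=4 -> matches Chemistry
  - enrollment 2 (Aaron): course_id=5 -> matches Linear Algebra
  - enrollment 3 (Mia): course_id=3 -> matches Algorithms
  - enrollment 4 (Leo): course_id=6 -> matches Algebra
  - enrollment 5 (Eve): course_id=1 -> matches Biology
  - enrollment 6 (Ivan): course_id=5 -> matches Linear Algebra
  - enrollment 7 (Sam): course_id=NULL, no match -> dropped
  - enrollment 8 (Pete): course_id=2 -> matches Statistics
So 1 of 8 rows is dropped.

SQL:
SELECT a.student, b.title AS course
FROM enrollments a
INNER JOIN courses b ON a.course_id = b.id

Result:
student | course        
--------+---------------
Hank    | Chemistry     
Aaron   | Linear Algebra
Mia     | Algorithms    
Leo     | Algebra       
Eve     | Biology       
Ivan    | Linear Algebra
Pete    | Statistics    


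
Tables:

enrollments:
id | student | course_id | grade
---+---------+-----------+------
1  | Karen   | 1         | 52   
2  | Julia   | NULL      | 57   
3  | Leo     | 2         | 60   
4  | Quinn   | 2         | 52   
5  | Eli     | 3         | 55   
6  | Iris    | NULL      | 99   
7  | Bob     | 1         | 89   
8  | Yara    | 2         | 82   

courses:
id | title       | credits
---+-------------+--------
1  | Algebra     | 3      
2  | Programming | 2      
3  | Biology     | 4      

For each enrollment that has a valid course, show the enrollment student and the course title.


INNER JOIN keeps only enrollments rows whose course_id matches an id in courses. Walk through each enrollment:
  - enrollment 1 (Karen): course_id=1 -> matches Algebra
  - enrollment 2 (Julia): course_id=NULL, no match -> dropped
  - enrollment 3 (Leo): course_id=2 -> matches Programming
  - enrollment 4 (Quinn): course_id=2 -> matches Programming
  - enrollment 5 (Eli): course_id=3 -> matches Biology
  - enrollment 6 (Iris): course_id=NULL, no match -> dropped
  - enrollment 7 (Bob): course_id=1 -> matches Algebra
  - enrollment 8 (Yara): course_id=2 -> matches Programming
So 2 of 8 rows are dropped.

SQL:
SELECT a.student, b.title AS course
FROM enrollments a
INNER JOIN courses b ON a.course_id = b.id

Result:
student | course     
--------+------------
Karen   | Algebra    
Leo     | Programming
Quinn   | Programming
Eli     | Biology    
Bob     | Algebra    
Yara    | Programming


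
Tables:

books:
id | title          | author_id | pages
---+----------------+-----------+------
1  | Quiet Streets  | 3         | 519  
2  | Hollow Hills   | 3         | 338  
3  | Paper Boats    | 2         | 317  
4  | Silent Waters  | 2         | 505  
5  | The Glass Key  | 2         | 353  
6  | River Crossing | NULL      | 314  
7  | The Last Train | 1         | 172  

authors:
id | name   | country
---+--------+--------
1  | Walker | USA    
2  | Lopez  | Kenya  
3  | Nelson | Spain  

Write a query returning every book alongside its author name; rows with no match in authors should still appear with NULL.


LEFT JOIN keeps every row from books (the left table); where author_id has no match in authors, the author columns become NULL. Walk through each book:
  - book 1 (Quiet Streets): author_id=3 -> matches Nelson
  - book 2 (Hollow Hills): author_id=3 -> matches Nelson
  - book 3 (Paper Boats): author_id=2 -> matches Lopez
  - book 4 (Silent Waters): author_id=2 -> matches Lopez
  - book 5 (The Glass Key): author_id=2 -> matches Lopez
  - book 6 (River Crossing): author_id=NULL, no match -> kept with NULL
  - book 7 (The Last Train): author_id=1 -> matches Walker
All 7 rows appear; 1 has NULL author.

SQL:
SELECT a.title, b.name AS author
FROM books a
LEFT JOIN authors b ON a.author_id = b.id

Result:
title          | author
---------------+-------
Quiet Streets  | Nelson
Hollow Hills   | Nelson
Paper Boats    | Lopez 
Silent Waters  | Lopez 
The Glass Key  | Lopez 
River Crossing | NULL  
The Last Train | Walker


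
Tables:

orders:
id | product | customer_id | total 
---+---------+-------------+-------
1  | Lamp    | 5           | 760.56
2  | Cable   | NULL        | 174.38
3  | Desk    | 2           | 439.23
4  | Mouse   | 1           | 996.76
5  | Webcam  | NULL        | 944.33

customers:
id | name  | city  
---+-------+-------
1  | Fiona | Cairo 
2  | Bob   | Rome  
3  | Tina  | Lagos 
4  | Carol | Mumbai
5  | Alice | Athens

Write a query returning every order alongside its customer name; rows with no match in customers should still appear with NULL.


LEFT JOIN keeps every row from orders (the left table); where customer_id has no match in customers, the customer columns become NULL. Walk through each order:
  - order 1 (Lamp): customer_id=5 -> matches Alice
  - order 2 (Cable): customer_id=NULL, no match -> kept with NULL
  - order 3 (Desk): customer_id=2 -> matches Bob
  - order 4 (Mouse): customer_id=1 -> matches Fiona
  - order 5 (Webcam): customer_id=NULL, no match -> kept with NULL
All 5 rows appear; 2 have NULL customer.

SQL:
SELECT a.product, b.name AS customer
FROM orders a
LEFT JOIN customers b ON a.customer_id = b.id

Result:
product | customer
--------+---------
Lamp    | Alice   
Cable   | NULL    
Desk    | Bob     
Mouse   | Fiona   
Webcam  | NULL    


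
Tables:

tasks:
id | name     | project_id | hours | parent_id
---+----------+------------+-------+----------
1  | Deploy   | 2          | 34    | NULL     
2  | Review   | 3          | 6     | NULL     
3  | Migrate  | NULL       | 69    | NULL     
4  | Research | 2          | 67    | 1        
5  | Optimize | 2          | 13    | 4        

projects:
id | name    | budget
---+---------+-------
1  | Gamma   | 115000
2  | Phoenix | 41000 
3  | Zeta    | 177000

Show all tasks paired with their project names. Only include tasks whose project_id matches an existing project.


INNER JOIN keeps only tasks rows whose project_id matches an id in projects. Walk through each task:
  - task 1 (Deploy): project_id=2 -> matches Phoenix
  - task 2 (Review): project_id=3 -> matches Zeta
  - task 3 (Migrate): project_id=NULL, no match -> dropped
  - task 4 (Research): project_id=2 -> matches Phoenix
  - task 5 (Optimize): project_id=2 -> matches Phoenix
So 1 of 5 rows is dropped.

SQL:
SELECT a.name, b.name AS project
FROM tasks a
INNER JOIN projects b ON a.project_id = b.id

Result:
name     | project
---------+--------
Deploy   | Phoenix
Review   | Zeta   
Research | Phoenix
Optimize | Phoenix


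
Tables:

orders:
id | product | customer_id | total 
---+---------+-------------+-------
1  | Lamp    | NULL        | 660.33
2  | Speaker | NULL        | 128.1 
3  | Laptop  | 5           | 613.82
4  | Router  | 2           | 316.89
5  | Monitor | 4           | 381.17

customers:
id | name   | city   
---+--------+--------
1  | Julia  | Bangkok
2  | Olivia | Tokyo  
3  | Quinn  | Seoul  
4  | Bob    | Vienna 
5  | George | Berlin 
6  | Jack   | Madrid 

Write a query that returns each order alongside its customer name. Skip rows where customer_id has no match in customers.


INNER JOIN keeps only orders rows whose customer_id matches an id in customers. Walk through each order:
  - order 1 (Lamp): customer_id=NULL, no match -> dropped
  - order 2 (Speaker): customer_id=NULL, no match -> dropped
  - order 3 (Laptop): customer_id=5 -> matches George
  - order 4 (Router): customer_id=2 -> matches Olivia
  - order 5 (Monitor): customer_id=4 -> matches Bob
So 2 of 5 rows are dropped.

SQL:
SELECT a.product, b.name AS customer
FROM orders a
INNER JOIN customers b ON a.customer_id = b.id

Result:
product | customer
--------+---------
Laptop  | George  
Router  | Olivia  
Monitor | Bob     


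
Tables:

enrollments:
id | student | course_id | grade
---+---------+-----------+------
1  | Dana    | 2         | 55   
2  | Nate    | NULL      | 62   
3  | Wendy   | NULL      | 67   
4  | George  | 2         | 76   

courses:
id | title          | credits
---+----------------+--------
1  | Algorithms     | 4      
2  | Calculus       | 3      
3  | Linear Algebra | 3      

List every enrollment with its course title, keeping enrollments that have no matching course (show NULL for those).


LEFT JOIN keeps every row from enrollments (the left table); where course_id has no match in courses, the course columns become NULL. Walk through each enrollment:
  - enrollment 1 (Dana): course_id=2 -> matches Calculus
  - enrollment 2 (Nate): course_id=NULL, no match -> kept with NULL
  - enrollment 3 (Wendy): course_id=NULL, no match -> kept with NULL
  - enrollment 4 (George): course_id=2 -> matches Calculus
All 4 rows appear; 2 have NULL course.

SQL:
SELECT a.student, b.title AS course
FROM enrollments a
LEFT JOIN courses b ON a.course_id = b.id

Result:
student | course  
--------+---------
Dana    | Calculus
Nate    | NULL    
Wendy   | NULL    
George  | Calculus


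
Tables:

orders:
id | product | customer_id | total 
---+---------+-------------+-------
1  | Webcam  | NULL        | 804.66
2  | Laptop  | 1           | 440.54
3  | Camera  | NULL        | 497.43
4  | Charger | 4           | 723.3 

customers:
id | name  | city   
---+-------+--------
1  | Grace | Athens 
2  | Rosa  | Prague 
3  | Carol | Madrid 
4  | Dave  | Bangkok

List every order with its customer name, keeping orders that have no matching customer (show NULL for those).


LEFT JOIN keeps every row from orders (the left table); where customer_id has no match in customers, the customer columns become NULL. Walk through each order:
  - order 1 (Webcam): customer_id=NULL, no match -> kept with NULL
  - order 2 (Laptop): customer_id=1 -> matches Grace
  - order 3 (Camera): customer_id=NULL, no match -> kept with NULL
  - order 4 (Charger): customer_id=4 -> matches Dave
All 4 rows appear; 2 have NULL customer.

SQL:
SELECT a.product, b.name AS customer
FROM orders a
LEFT JOIN customers b ON a.customer_id = b.id

Result:
product | customer
--------+---------
Webcam  | NULL    
Laptop  | Grace   
Camera  | NULL    
Charger | Dave    


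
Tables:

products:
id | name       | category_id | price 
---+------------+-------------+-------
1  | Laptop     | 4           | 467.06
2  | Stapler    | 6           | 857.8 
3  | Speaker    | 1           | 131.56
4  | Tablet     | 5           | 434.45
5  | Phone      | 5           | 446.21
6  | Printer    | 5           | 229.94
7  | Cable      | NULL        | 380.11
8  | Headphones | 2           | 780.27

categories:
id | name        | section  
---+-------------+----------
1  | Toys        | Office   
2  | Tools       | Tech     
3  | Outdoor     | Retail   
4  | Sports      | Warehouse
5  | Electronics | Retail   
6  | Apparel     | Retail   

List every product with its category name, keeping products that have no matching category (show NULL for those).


LEFT JOIN keeps every row from products (the left table); where category_id has no match in categories, the category columns become NULL. Walk through each product:
  - product 1 (Laptop): category_id=4 -> matches Sports
  - product 2 (Stapler): category_id=6 -> matches Apparel
  - product 3 (Speaker): category_id=1 -> matches Toys
  - product 4 (Tablet): category_id=5 -> matches Electronics
  - product 5 (Phone): category_id=5 -> matches Electronics
  - product 6 (Printer): category_id=5 -> matches Electronics
  - product 7 (Cable): category_id=NULL, no match -> kept with NULL
  - product 8 (Headphones): category_id=2 -> matches Tools
All 8 rows appear; 1 has NULL category.

SQL:
SELECT a.name, b.name AS category
FROM products a
LEFT JOIN categories b ON a.category_id = b.id

Result:
name       | category   
-----------+------------
Laptop     | Sports     
Stapler    | Apparel    
Speaker    | Toys       
Tablet     | Electronics
Phone      | Electronics
Printer    | Electronics
Cable      | NULL       
Headphones | Tools      


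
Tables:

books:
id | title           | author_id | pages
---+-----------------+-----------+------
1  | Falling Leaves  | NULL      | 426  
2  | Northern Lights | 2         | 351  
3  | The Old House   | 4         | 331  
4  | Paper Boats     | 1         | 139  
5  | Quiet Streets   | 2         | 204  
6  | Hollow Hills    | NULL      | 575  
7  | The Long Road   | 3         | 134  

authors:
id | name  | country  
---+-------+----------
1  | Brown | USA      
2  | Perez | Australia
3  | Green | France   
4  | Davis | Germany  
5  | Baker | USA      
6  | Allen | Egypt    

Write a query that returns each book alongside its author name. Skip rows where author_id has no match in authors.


INNER JOIN keeps only books rows whose author_id matches an id in authors. Walk through each book:
  - book 1 (Falling Leaves): author_id=NULL, no match -> dropped
  - book 2 (Northern Lights): author_id=2 -> matches Perez
  - book 3 (The Old House): author_id=4 -> matches Davis
  - book 4 (Paper Boats): author_id=1 -> matches Brown
  - book 5 (Quiet Streets): author_id=2 -> matches Perez
  - book 6 (Hollow Hills): author_id=NULL, no match -> dropped
  - book 7 (The Long Road): author_id=3 -> matches Green
So 2 of 7 rows are dropped.

SQL:
SELECT a.title, b.name AS author
FROM books a
INNER JOIN authors b ON a.author_id = b.id

Result:
title           | author
----------------+-------
Northern Lights | Perez 
The Old House   | Davis 
Paper Boats     | Brown 
Quiet Streets   | Perez 
The Long Road   | Green 


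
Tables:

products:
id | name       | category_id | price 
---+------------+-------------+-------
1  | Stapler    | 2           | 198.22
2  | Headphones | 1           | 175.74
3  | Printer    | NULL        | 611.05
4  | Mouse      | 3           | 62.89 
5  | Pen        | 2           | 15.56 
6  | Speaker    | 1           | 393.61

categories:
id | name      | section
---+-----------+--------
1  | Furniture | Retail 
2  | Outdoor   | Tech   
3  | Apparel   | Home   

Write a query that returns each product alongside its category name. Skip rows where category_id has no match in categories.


INNER JOIN keeps only products rows whose category_id matches an id in categories. Walk through each product:
  - product 1 (Stapler): category_id=2 -> matches Outdoor
  - product 2 (Headphones): category_id=1 -> matches Furniture
  - product 3 (Printer): category_id=NULL, no match -> dropped
  - product 4 (Mouse): category_id=3 -> matches Apparel
  - product 5 (Pen): category_id=2 -> matches Outdoor
  - product 6 (Speaker): category_id=1 -> matches Furniture
So 1 of 6 rows is dropped.

SQL:
SELECT a.name, b.name AS category
FROM products a
INNER JOIN categories b ON a.category_id = b.id

Result:
name       | category 
-----------+----------
Stapler    | Outdoor  
Headphones | Furniture
Mouse      | Apparel  
Pen        | Outdoor  
Speaker    | Furniture


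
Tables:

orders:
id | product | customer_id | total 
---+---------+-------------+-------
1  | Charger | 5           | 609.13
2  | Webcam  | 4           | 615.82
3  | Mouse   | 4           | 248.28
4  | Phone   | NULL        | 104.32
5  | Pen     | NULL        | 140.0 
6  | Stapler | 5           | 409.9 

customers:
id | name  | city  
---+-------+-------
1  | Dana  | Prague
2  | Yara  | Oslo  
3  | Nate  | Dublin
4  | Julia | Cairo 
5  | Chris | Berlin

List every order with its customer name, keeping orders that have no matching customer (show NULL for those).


LEFT JOIN keeps every row from orders (the left table); where customer_id has no match in customers, the customer columns become NULL. Walk through each order:
  - order 1 (Charger): customer_id=5 -> matches Chris
  - order 2 (Webcam): customer_id=4 -> matches Julia
  - order 3 (Mouse): customer_id=4 -> matches Julia
  - order 4 (Phone): customer_id=NULL, no match -> kept with NULL
  - order 5 (Pen): customer_id=NULL, no match -> kept with NULL
  - order 6 (Stapler): customer_id=5 -> matches Chris
All 6 rows appear; 2 have NULL customer.

SQL:
SELECT a.product, b.name AS customer
FROM orders a
LEFT JOIN customers b ON a.customer_id = b.id

Result:
product | customer
--------+---------
Charger | Chris   
Webcam  | Julia   
Mouse   | Julia   
Phone   | NULL    
Pen     | NULL    
Stapler | Chris   


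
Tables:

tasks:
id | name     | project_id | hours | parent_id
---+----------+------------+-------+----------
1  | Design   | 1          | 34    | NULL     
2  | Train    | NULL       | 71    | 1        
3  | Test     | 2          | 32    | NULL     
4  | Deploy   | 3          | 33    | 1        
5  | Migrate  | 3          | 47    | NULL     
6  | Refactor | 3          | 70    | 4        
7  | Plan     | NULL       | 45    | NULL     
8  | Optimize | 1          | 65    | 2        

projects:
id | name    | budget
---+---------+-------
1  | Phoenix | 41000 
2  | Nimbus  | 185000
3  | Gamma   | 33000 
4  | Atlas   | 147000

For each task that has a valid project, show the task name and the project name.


INNER JOIN keeps only tasks rows whose project_id matches an id in projects. Walk through each task:
  - task 1 (Design): project_id=1 -> matches Phoenix
  - task 2 (Train): project_id=NULL, no match -> dropped
  - task 3 (Test): project_id=2 -> matches Nimbus
  - task 4 (Deploy): project_id=3 -> matches Gamma
  - task 5 (Migrate): project_id=3 -> matches Gamma
  - task 6 (Refactor): project_id=3 -> matches Gamma
  - task 7 (Plan): project_id=NULL, no match -> dropped
  - task 8 (Optimize): project_id=1 -> matches Phoenix
So 2 of 8 rows are dropped.

SQL:
SELECT a.name, b.name AS project
FROM tasks a
INNER JOIN projects b ON a.project_id = b.id

Result:
name     | project
---------+--------
Design   | Phoenix
Test     | Nimbus 
Deploy   | Gamma  
Migrate  | Gamma  
Refactor | Gamma  
Optimize | Phoenix


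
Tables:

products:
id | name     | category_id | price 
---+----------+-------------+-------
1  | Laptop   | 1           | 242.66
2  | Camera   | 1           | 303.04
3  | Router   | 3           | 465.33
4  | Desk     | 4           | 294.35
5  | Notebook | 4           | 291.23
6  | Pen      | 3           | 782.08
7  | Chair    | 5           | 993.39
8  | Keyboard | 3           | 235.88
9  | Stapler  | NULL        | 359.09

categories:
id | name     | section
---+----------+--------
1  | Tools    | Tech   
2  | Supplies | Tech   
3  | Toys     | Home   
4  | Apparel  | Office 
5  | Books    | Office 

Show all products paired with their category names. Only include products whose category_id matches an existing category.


INNER JOIN keeps only products rows whose category_id matches an id in categories. Walk through each product:
  - product 1 (Laptop): category_id=1 -> matches Tools
  - product 2 (Camera): category_id=1 -> matches Tools
  - product 3 (Router): category_id=3 -> matches Toys
  - product 4 (Desk): category_id=4 -> matches Apparel
  - product 5 (Notebook): category_id=4 -> matches Apparel
  - product 6 (Pen): category_id=3 -> matches Toys
  - product 7 (Chair): category_id=5 -> matches Books
  - product 8 (Keyboard): category_id=3 -> matches Toys
  - product 9 (Stapler): category_id=NULL, no match -> dropped
So 1 of 9 rows is dropped.

SQL:
SELECT a.name, b.name AS category
FROM products a
INNER JOIN categories b ON a.category_id = b.id

Result:
name     | category
---------+---------
Laptop   | Tools   
Camera   | Tools   
Router   | Toys    
Desk     | Apparel 
Notebook | Apparel 
Pen      | Toys    
Chair    | Books   
Keyboard | Toys    


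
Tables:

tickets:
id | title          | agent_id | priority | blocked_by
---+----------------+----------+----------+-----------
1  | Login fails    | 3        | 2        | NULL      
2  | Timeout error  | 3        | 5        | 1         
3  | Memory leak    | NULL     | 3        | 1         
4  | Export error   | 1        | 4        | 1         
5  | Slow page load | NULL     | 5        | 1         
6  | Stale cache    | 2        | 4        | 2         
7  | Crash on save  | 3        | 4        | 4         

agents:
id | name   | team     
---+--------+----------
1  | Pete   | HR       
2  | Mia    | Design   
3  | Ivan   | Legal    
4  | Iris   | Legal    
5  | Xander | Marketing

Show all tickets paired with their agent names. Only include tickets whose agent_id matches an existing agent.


INNER JOIN keeps only tickets rows whose agent_id matches an id in agents. Walk through each ticket:
  - ticket 1 (Login fails): agent_id=3 -> matches Ivan
  - ticket 2 (Timeout error): agent_id=3 -> matches Ivan
  - ticket 3 (Memory leak): agent_id=NULL, no match -> dropped
  - ticket 4 (Export error): agent_id=1 -> matches Pete
  - ticket 5 (Slow page load): agent_id=NULL, no match -> dropped
  - ticket 6 (Stale cache): agent_id=2 -> matches Mia
  - ticket 7 (Crash on save): agent_id=3 -> matches Ivan
So 2 of 7 rows are dropped.

SQL:
SELECT a.title, b.name AS agent
FROM tickets a
INNER JOIN agents b ON a.agent_id = b.id

Result:
title         | agent
--------------+------
Login fails   | Ivan 
Timeout error | Ivan 
Export error  | Pete 
Stale cache   | Mia  
Crash on save | Ivan 


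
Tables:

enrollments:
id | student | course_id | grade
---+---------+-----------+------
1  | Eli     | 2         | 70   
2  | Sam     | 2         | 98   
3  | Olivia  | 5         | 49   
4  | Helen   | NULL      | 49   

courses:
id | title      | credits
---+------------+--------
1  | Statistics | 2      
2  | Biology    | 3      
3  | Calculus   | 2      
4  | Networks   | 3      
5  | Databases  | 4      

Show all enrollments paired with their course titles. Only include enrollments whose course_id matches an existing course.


INNER JOIN keeps only enrollments rows whose course_id matches an id in courses. Walk through each enrollment:
  - enrollment 1 (Eli): course_id=2 -> matches Biology
  - enrollment 2 (Sam): course_id=2 -> matches Biology
  - enrollment 3 (Olivia): course_id=5 -> matches Databases
  - enrollment 4 (Helen): course_id=NULL, no match -> dropped
So 1 of 4 rows is dropped.

SQL:
SELECT a.student, b.title AS course
FROM enrollments a
INNER JOIN courses b ON a.course_id = b.id

Result:
student | course   
--------+----------
Eli     | Biology  
Sam     | Biology  
Olivia  | Databases


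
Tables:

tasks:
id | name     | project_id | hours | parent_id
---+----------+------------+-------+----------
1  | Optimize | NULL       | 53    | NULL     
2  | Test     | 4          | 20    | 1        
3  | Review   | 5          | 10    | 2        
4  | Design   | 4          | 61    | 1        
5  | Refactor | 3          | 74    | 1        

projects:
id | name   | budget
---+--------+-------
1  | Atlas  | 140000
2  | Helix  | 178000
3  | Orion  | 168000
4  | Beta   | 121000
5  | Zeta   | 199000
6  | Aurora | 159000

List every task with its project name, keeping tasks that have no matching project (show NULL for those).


LEFT JOIN keeps every row from tasks (the left table); where project_id has no match in projects, the project columns become NULL. Walk through each task:
  - task 1 (Optimize): project_id=NULL, no match -> kept with NULL
  - task 2 (Test): project_id=4 -> matches Beta
  - task 3 (Review): project_id=5 -> matches Zeta
  - task 4 (Design): project_id=4 -> matches Beta
  - task 5 (Refactor): project_id=3 -> matches Orion
All 5 rows appear; 1 has NULL project.

SQL:
SELECT a.name, b.name AS project
FROM tasks a
LEFT JOIN projects b ON a.project_id = b.id

Result:
name     | project
---------+--------
Optimize | NULL   
Test     | Beta   
Review   | Zeta   
Design   | Beta   
Refactor | Orion  


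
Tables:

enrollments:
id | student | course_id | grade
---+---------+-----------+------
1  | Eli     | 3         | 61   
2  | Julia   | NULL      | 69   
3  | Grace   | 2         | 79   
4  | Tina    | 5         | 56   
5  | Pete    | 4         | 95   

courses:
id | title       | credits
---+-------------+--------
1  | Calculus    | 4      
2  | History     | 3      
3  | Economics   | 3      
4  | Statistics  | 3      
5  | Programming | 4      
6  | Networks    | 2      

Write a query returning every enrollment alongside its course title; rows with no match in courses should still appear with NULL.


LEFT JOIN keeps every row from enrollments (the left table); where course_id has no match in courses, the course columns become NULL. Walk through each enrollment:
  - enrollment 1 (Eli): course_id=3 -> matches Economics
  - enrollment 2 (Julia): course_id=NULL, no match -> kept with NULL
  - enrollment 3 (Grace): course_id=2 -> matches History
  - enrollment 4 (Tina): course_id=5 -> matches Programming
  - enrollment 5 (Pete): course_id=4 -> matches Statistics
All 5 rows appear; 1 has NULL course.

SQL:
SELECT a.student, b.title AS course
FROM enrollments a
LEFT JOIN courses b ON a.course_id = b.id

Result:
student | course     
--------+------------
Eli     | Economics  
Julia   | NULL       
Grace   | History    
Tina    | Programming
Pete    | Statistics 


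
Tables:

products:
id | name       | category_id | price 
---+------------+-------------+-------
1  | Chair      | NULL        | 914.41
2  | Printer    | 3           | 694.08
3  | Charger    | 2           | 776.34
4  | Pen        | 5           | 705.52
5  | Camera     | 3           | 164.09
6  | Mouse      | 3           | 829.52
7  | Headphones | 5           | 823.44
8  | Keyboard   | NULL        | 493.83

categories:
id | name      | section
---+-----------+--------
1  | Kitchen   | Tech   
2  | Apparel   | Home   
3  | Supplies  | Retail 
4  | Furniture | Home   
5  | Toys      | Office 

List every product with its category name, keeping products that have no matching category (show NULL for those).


LEFT JOIN keeps every row from products (the left table); where category_id has no match in categories, the category columns become NULL. Walk through each product:
  - product 1 (Chair): category_id=NULL, no match -> kept with NULL
  - product 2 (Printer): category_id=3 -> matches Supplies
  - product 3 (Charger): category_id=2 -> matches Apparel
  - product 4 (Pen): category_id=5 -> matches Toys
  - product 5 (Camera): category_id=3 -> matches Supplies
  - product 6 (Mouse): category_id=3 -> matches Supplies
  - product 7 (Headphones): category_id=5 -> matches Toys
  - product 8 (Keyboard): category_id=NULL, no match -> kept with NULL
All 8 rows appear; 2 have NULL category.

SQL:
SELECT a.name, b.name AS category
FROM products a
LEFT JOIN categories b ON a.category_id = b.id

Result:
name       | category
-----------+---------
Chair      | NULL    
Printer    | Supplies
Charger    | Apparel 
Pen        | Toys    
Camera     | Supplies
Mouse      | Supplies
Headphones | Toys    
Keyboard   | NULL    
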